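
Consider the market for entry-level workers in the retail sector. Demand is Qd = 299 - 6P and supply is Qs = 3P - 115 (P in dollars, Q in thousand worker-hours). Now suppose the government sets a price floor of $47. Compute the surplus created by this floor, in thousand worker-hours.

Equilibrium: 299 - 6P = 3P - 115, so 414 = 9P and P* = 46, Q* = 23.
Because the floor (47) lies above the market-clearing price, it is binding.
At P = 47: Qd = 299 - 6·47 = 17 and Qs = 3·47 - 115 = 26.
Surplus = Qs - Qd = 26 - 17 = 9.

9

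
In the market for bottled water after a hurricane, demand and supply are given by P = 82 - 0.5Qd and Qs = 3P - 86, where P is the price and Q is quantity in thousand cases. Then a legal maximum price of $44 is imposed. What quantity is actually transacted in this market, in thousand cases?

Rearranging demand gives Qd = 164 - 2P. Without the control the market clears where 164 - 2P = 3P - 86, i.e. P* = 50 and Q* = 64.
The ceiling of 44 is below the equilibrium price 50, so it binds.
At P = 44: Qd = 164 - 2·44 = 76 and Qs = 3·44 - 86 = 46.
The quantity actually transacted is the short side, supply: 46.

46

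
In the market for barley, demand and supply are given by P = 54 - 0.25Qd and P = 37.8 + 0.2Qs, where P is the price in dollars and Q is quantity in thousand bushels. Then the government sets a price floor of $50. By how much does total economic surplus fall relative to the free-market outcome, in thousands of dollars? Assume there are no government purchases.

Rearranging demand gives Qd = 216 - 4P; rearranging supply gives Qs = 5P - 189. Without the control the market clears where 216 - 4P = 5P - 189, i.e. P* = 45 and Q* = 36.
The floor of 50 is above the equilibrium price 45, so it binds.
At P = 50: Qd = 216 - 4·50 = 16 and Qs = 5·50 - 189 = 61.
Quantity traded falls to 16. At Q = 16 the demand price is (216 - 16)/4 = 50 and the supply price is (189 + 16)/5 = 41.
Deadweight loss = ½ · (50 - 41) · (36 - 16) = ½ · 9 · 20 = 90.

90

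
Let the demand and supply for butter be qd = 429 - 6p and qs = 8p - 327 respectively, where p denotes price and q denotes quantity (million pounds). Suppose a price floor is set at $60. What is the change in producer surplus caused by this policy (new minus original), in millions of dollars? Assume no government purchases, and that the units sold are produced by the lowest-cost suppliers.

In a free market, 429 - 6p = 8p - 327 gives the equilibrium p* = 54, q* = 105.
Since 60 > 54, the floor is binding.
At p = 60: qd = 429 - 6·60 = 69 and qs = 8·60 - 327 = 153.
Producer surplus without the control is ½ · (54 - 40.875) · 105 = 689.0625.
With the floor, 69 units are sold at 60. The supply price at q = 69 is 49.5, so PS = ½ · [(60 - 40.875) + (60 - 49.5)] · 69 = 1022.0625.
Change in producer surplus = 1022.0625 - 689.0625 = 333.

333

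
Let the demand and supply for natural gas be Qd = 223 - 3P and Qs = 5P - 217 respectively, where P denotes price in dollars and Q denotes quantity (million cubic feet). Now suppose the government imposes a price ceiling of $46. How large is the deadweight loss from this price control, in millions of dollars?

Without the control the market clears where 223 - 3P = 5P - 217, i.e. P* = 55 and Q* = 58.
Because the ceiling (46) lies below the market-clearing price, it is binding.
At P = 46: Qd = 223 - 3·46 = 85 and Qs = 5·46 - 217 = 13.
Quantity traded falls to 13. At Q = 13 the demand price is (223 - 13)/3 = 70 and the supply price is (217 + 13)/5 = 46.
Deadweight loss = ½ · (70 - 46) · (58 - 13) = ½ · 24 · 45 = 540.

540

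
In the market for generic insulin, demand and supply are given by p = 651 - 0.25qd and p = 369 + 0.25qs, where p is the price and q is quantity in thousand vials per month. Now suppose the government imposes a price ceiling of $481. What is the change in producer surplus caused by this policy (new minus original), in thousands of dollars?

Rearranging demand gives qd = 2604 - 4p; rearranging supply gives qs = 4p - 1476. In a free market, 2604 - 4p = 4p - 1476 gives the equilibrium p* = 510, q* = 564.
Because the ceiling (481) lies below the market-clearing price, it is binding.
At p = 481: qd = 2604 - 4·481 = 680 and qs = 4·481 - 1476 = 448.
Producer surplus without the control is ½ · (510 - 369) · 564 = 39762.
With the ceiling, producers sell 448 units at 481, so PS = ½ · (481 - 369) · 448 = 25088.
Change in producer surplus = 25088 - 39762 = -14674.

-14674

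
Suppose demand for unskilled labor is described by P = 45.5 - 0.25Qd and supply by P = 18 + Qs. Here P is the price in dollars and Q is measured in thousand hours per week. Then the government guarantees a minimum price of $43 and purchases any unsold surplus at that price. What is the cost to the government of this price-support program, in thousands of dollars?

645

Rearranging demand gives Qd = 182 - 4P; rearranging supply gives Qs = P - 18. Without the control the market clears where 182 - 4P = P - 18, i.e. P* = 40 and Q* = 22.
The floor of 43 is above the equilibrium price 40, so it binds.
At P = 43: Qd = 182 - 4·43 = 10 and Qs = 43 - 18 = 25.
Surplus = Qs - Qd = 15.
Government expenditure = surplus × support price = 15 × 43 = 645.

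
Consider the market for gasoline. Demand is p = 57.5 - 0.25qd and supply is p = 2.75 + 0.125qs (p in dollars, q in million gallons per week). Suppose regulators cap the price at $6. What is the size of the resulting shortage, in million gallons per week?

Rearranging demand gives qd = 230 - 4p; rearranging supply gives qs = 8p - 22. In a free market, 230 - 4p = 8p - 22 gives the equilibrium p* = 21, q* = 146.
Because the ceiling (6) lies below the market-clearing price, it is binding.
At p = 6: qd = 230 - 4·6 = 206 and qs = 8·6 - 22 = 26.
Shortage = qd - qs = 206 - 26 = 180.

180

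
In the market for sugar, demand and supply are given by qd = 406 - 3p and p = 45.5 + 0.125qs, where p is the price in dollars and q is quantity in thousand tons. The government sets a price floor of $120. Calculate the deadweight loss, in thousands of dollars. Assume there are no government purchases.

Rearranging supply gives qs = 8p - 364. Equilibrium: 406 - 3p = 8p - 364, so 770 = 11p and p* = 70, q* = 196.
The floor of 120 is above the equilibrium price 70, so it binds.
At p = 120: qd = 406 - 3·120 = 46 and qs = 8·120 - 364 = 596.
Quantity traded falls to 46. At q = 46 the demand price is (406 - 46)/3 = 120 and the supply price is (364 + 46)/8 = 51.25.
Deadweight loss = ½ · (120 - 51.25) · (196 - 46) = ½ · 68.75 · 150 = 5156.25.

5156.25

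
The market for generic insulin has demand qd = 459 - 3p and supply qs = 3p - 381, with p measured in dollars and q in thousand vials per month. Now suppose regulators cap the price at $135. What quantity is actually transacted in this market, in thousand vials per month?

Equilibrium: 459 - 3p = 3p - 381, so 840 = 6p and p* = 140, q* = 39.
Because the ceiling (135) lies below the market-clearing price, it is binding.
At p = 135: qd = 459 - 3·135 = 54 and qs = 3·135 - 381 = 24.
The quantity actually transacted is the short side, supply: 24.

24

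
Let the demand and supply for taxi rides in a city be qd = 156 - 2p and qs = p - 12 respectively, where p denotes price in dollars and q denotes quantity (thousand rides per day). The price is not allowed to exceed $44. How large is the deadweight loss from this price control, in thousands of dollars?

108

Without the control the market clears where 156 - 2p = p - 12, i.e. p* = 56 and q* = 44.
Since 44 < 56, the ceiling is binding.
At p = 44: qd = 156 - 2·44 = 68 and qs = 44 - 12 = 32.
Quantity traded falls to 32. At q = 32 the demand price is (156 - 32)/2 = 62 and the supply price is 12 + 32 = 44.
Deadweight loss = ½ · (62 - 44) · (44 - 32) = ½ · 18 · 12 = 108.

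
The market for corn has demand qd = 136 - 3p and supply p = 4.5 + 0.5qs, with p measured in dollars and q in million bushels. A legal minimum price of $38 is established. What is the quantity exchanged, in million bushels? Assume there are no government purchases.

Rearranging supply gives qs = 2p - 9. In a free market, 136 - 3p = 2p - 9 gives the equilibrium p* = 29, q* = 49.
Since 38 > 29, the floor is binding.
At p = 38: qd = 136 - 3·38 = 22 and qs = 2·38 - 9 = 67.
The quantity actually transacted is the short side, demand: 22.

22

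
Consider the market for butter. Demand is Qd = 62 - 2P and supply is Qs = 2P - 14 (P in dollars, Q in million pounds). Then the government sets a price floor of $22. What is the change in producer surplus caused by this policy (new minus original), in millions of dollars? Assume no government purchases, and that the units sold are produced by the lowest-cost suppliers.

45

In a free market, 62 - 2P = 2P - 14 gives the equilibrium P* = 19, Q* = 24.
Since 22 > 19, the floor is binding.
At P = 22: Qd = 62 - 2·22 = 18 and Qs = 2·22 - 14 = 30.
Producer surplus without the control is ½ · (19 - 7) · 24 = 144.
With the floor, 18 units are sold at 22. The supply price at Q = 18 is 16, so PS = ½ · [(22 - 7) + (22 - 16)] · 18 = 189.
Change in producer surplus = 189 - 144 = 45.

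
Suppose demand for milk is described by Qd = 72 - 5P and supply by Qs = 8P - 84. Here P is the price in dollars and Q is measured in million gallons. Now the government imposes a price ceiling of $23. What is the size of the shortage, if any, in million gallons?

Equilibrium: 72 - 5P = 8P - 84, so 156 = 13P and P* = 12, Q* = 12.
Since 23 is above P* = 12, the ceiling does not bind and the free-market outcome prevails.
Since the control does not bind, there is no shortage.

0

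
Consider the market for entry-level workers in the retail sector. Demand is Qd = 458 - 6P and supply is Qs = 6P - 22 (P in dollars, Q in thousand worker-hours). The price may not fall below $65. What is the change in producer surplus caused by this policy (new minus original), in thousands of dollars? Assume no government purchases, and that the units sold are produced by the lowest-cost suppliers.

Setting quantity demanded equal to quantity supplied, 458 - 6P = 6P - 22, gives P* = 40 and Q* = 218.
The floor of 65 is above the equilibrium price 40, so it binds.
At P = 65: Qd = 458 - 6·65 = 68 and Qs = 6·65 - 22 = 368.
Producer surplus without the control is ½ · (40 - 11/3) · 218 = 11881/3.
With the floor, 68 units are sold at 65. The supply price at Q = 68 is 15, so PS = ½ · [(65 - 11/3) + (65 - 15)] · 68 = 11356/3.
Change in producer surplus = 11356/3 - 11881/3 = -175.

-175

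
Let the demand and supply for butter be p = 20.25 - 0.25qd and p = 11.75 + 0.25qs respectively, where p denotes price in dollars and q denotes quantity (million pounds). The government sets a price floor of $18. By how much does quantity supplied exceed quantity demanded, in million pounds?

Rearranging demand gives qd = 81 - 4p; rearranging supply gives qs = 4p - 47. Setting quantity demanded equal to quantity supplied, 81 - 4p = 4p - 47, gives p* = 16 and q* = 17.
Since 18 > 16, the floor is binding.
At p = 18: qd = 81 - 4·18 = 9 and qs = 4·18 - 47 = 25.
Surplus = qs - qd = 25 - 9 = 16.

16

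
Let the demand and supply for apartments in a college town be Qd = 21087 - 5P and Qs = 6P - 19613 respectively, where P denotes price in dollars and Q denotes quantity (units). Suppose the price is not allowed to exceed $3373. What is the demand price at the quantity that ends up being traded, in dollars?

In a free market, 21087 - 5P = 6P - 19613 gives the equilibrium P* = 3700, Q* = 2587.
Because the ceiling (3373) lies below the market-clearing price, it is binding.
At P = 3373: Qd = 21087 - 5·3373 = 4222 and Qs = 6·3373 - 19613 = 625.
Only 625 units reach the market. On the demand curve, the marginal buyer's willingness to pay at Q = 625 is (21087 - 625)/5 = 4092.4.

4092.4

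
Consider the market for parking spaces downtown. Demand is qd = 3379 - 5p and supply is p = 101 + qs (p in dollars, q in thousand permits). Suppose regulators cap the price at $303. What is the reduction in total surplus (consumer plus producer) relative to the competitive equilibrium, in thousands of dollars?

46037.4

Rearranging supply gives qs = p - 101. Without the control the market clears where 3379 - 5p = p - 101, i.e. p* = 580 and q* = 479.
Because the ceiling (303) lies below the market-clearing price, it is binding.
At p = 303: qd = 3379 - 5·303 = 1864 and qs = 303 - 101 = 202.
Quantity traded falls to 202. At q = 202 the demand price is (3379 - 202)/5 = 635.4 and the supply price is 101 + 202 = 303.
Deadweight loss = ½ · (635.4 - 303) · (479 - 202) = ½ · 332.4 · 277 = 46037.4.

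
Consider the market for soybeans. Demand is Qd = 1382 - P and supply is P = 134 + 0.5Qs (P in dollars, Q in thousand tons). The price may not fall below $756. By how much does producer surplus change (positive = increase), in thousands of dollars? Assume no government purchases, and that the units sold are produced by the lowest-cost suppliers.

118347

Rearranging supply gives Qs = 2P - 268. Equilibrium: 1382 - P = 2P - 268, so 1650 = 3P and P* = 550, Q* = 832.
Since 756 > 550, the floor is binding.
At P = 756: Qd = 1382 - 756 = 626 and Qs = 2·756 - 268 = 1244.
Producer surplus without the control is ½ · (550 - 134) · 832 = 173056.
With the floor, 626 units are sold at 756. The supply price at Q = 626 is 447, so PS = ½ · [(756 - 134) + (756 - 447)] · 626 = 291403.
Change in producer surplus = 291403 - 173056 = 118347.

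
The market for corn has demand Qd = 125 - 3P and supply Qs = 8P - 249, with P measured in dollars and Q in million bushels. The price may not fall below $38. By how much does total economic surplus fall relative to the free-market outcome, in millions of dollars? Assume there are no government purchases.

33

Without the control the market clears where 125 - 3P = 8P - 249, i.e. P* = 34 and Q* = 23.
Since 38 > 34, the floor is binding.
At P = 38: Qd = 125 - 3·38 = 11 and Qs = 8·38 - 249 = 55.
Quantity traded falls to 11. At Q = 11 the demand price is (125 - 11)/3 = 38 and the supply price is (249 + 11)/8 = 32.5.
Deadweight loss = ½ · (38 - 32.5) · (23 - 11) = ½ · 5.5 · 12 = 33.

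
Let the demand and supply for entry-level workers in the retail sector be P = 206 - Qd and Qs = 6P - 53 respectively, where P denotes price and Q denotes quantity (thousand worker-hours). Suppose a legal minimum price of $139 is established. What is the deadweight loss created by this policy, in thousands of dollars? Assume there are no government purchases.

6069

Rearranging demand gives Qd = 206 - P. Equilibrium: 206 - P = 6P - 53, so 259 = 7P and P* = 37, Q* = 169.
Because the floor (139) lies above the market-clearing price, it is binding.
At P = 139: Qd = 206 - 139 = 67 and Qs = 6·139 - 53 = 781.
Quantity traded falls to 67. At Q = 67 the demand price is 206 - 67 = 139 and the supply price is (53 + 67)/6 = 20.
Deadweight loss = ½ · (139 - 20) · (169 - 67) = ½ · 119 · 102 = 6069.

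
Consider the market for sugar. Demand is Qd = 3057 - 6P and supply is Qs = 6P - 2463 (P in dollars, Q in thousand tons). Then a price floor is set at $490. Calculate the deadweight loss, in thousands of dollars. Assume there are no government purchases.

5400

In a free market, 3057 - 6P = 6P - 2463 gives the equilibrium P* = 460, Q* = 297.
Because the floor (490) lies above the market-clearing price, it is binding.
At P = 490: Qd = 3057 - 6·490 = 117 and Qs = 6·490 - 2463 = 477.
Quantity traded falls to 117. At Q = 117 the demand price is (3057 - 117)/6 = 490 and the supply price is (2463 + 117)/6 = 430.
Deadweight loss = ½ · (490 - 430) · (297 - 117) = ½ · 60 · 180 = 5400.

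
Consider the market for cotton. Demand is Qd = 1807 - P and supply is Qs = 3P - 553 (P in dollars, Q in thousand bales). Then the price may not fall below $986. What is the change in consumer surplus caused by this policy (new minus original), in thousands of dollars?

-403524

In a free market, 1807 - P = 3P - 553 gives the equilibrium P* = 590, Q* = 1217.
The floor of 986 is above the equilibrium price 590, so it binds.
At P = 986: Qd = 1807 - 986 = 821 and Qs = 3·986 - 553 = 2405.
Consumer surplus without the control is ½ · (1807 - 590) · 1217 = 740544.5.
With the floor, consumers buy 821 units at 986, so CS = ½ · (1807 - 986) · 821 = 337020.5.
Change in consumer surplus = 337020.5 - 740544.5 = -403524.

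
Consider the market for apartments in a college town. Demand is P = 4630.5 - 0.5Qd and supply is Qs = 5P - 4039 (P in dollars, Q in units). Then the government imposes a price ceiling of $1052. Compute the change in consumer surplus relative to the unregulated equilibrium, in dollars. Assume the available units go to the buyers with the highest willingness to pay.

Rearranging demand gives Qd = 9261 - 2P. Equilibrium: 9261 - 2P = 5P - 4039, so 13300 = 7P and P* = 1900, Q* = 5461.
The ceiling of 1052 is below the equilibrium price 1900, so it binds.
At P = 1052: Qd = 9261 - 2·1052 = 7157 and Qs = 5·1052 - 4039 = 1221.
Consumer surplus without the control is ½ · (4630.5 - 1900) · 5461 = 7455630.25.
With the ceiling, 1221 units are sold at 1052 (assume they go to the highest-value buyers). The demand price at Q = 1221 is 4020, so CS = ½ · [(4630.5 - 1052) + (4020 - 1052)] · 1221 = 3996638.25.
Change in consumer surplus = 3996638.25 - 7455630.25 = -3458992.

-3458992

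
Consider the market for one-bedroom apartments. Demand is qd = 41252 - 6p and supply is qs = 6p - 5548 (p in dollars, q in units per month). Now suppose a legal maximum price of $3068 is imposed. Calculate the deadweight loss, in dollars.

Equilibrium: 41252 - 6p = 6p - 5548, so 46800 = 12p and p* = 3900, q* = 17852.
Because the ceiling (3068) lies below the market-clearing price, it is binding.
At p = 3068: qd = 41252 - 6·3068 = 22844 and qs = 6·3068 - 5548 = 12860.
Quantity traded falls to 12860. At q = 12860 the demand price is (41252 - 12860)/6 = 4732 and the supply price is (5548 + 12860)/6 = 3068.
Deadweight loss = ½ · (4732 - 3068) · (17852 - 12860) = ½ · 1664 · 4992 = 4153344.

4153344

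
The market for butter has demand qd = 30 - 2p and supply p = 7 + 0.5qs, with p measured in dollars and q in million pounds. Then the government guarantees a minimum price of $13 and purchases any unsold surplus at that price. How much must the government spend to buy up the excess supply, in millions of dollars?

Rearranging supply gives qs = 2p - 14. Equilibrium: 30 - 2p = 2p - 14, so 44 = 4p and p* = 11, q* = 8.
Because the floor (13) lies above the market-clearing price, it is binding.
At p = 13: qd = 30 - 2·13 = 4 and qs = 2·13 - 14 = 12.
Surplus = qs - qd = 8.
Government expenditure = surplus × support price = 8 × 13 = 104.

104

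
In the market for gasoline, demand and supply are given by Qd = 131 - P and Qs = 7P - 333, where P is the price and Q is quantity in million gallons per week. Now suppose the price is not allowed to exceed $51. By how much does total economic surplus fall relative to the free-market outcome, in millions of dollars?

1372

Equilibrium: 131 - P = 7P - 333, so 464 = 8P and P* = 58, Q* = 73.
Since 51 < 58, the ceiling is binding.
At P = 51: Qd = 131 - 51 = 80 and Qs = 7·51 - 333 = 24.
Quantity traded falls to 24. At Q = 24 the demand price is 131 - 24 = 107 and the supply price is (333 + 24)/7 = 51.
Deadweight loss = ½ · (107 - 51) · (73 - 24) = ½ · 56 · 49 = 1372.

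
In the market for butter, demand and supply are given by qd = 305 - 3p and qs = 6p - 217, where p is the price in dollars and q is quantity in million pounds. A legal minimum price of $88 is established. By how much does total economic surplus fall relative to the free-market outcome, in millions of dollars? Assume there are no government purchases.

2025

Setting quantity demanded equal to quantity supplied, 305 - 3p = 6p - 217, gives p* = 58 and q* = 131.
The floor of 88 is above the equilibrium price 58, so it binds.
At p = 88: qd = 305 - 3·88 = 41 and qs = 6·88 - 217 = 311.
Quantity traded falls to 41. At q = 41 the demand price is (305 - 41)/3 = 88 and the supply price is (217 + 41)/6 = 43.
Deadweight loss = ½ · (88 - 43) · (131 - 41) = ½ · 45 · 90 = 2025.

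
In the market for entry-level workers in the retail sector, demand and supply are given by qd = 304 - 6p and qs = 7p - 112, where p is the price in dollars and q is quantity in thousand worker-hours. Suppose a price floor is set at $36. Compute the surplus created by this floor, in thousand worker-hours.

52

In a free market, 304 - 6p = 7p - 112 gives the equilibrium p* = 32, q* = 112.
Because the floor (36) lies above the market-clearing price, it is binding.
At p = 36: qd = 304 - 6·36 = 88 and qs = 7·36 - 112 = 140.
Surplus = qs - qd = 140 - 88 = 52.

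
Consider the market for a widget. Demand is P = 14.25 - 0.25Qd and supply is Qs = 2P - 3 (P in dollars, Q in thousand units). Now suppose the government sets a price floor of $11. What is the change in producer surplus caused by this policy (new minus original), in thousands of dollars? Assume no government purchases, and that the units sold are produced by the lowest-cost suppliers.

Rearranging demand gives Qd = 57 - 4P. Without the control the market clears where 57 - 4P = 2P - 3, i.e. P* = 10 and Q* = 17.
Because the floor (11) lies above the market-clearing price, it is binding.
At P = 11: Qd = 57 - 4·11 = 13 and Qs = 2·11 - 3 = 19.
Producer surplus without the control is ½ · (10 - 1.5) · 17 = 72.25.
With the floor, 13 units are sold at 11. The supply price at Q = 13 is 8, so PS = ½ · [(11 - 1.5) + (11 - 8)] · 13 = 81.25.
Change in producer surplus = 81.25 - 72.25 = 9.

9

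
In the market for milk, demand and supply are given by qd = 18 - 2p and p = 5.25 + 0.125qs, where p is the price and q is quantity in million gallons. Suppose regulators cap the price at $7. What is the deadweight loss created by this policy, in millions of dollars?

Rearranging supply gives qs = 8p - 42. Without the control the market clears where 18 - 2p = 8p - 42, i.e. p* = 6 and q* = 6.
Since 7 is above p* = 6, the ceiling does not bind and the free-market outcome prevails.
Since the control does not bind, no trades are prevented and deadweight loss is zero.

0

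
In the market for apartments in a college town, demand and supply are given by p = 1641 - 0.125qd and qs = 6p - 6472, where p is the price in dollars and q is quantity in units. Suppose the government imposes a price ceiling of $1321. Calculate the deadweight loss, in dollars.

32765.25

Rearranging demand gives qd = 13128 - 8p. Setting quantity demanded equal to quantity supplied, 13128 - 8p = 6p - 6472, gives p* = 1400 and q* = 1928.
The ceiling of 1321 is below the equilibrium price 1400, so it binds.
At p = 1321: qd = 13128 - 8·1321 = 2560 and qs = 6·1321 - 6472 = 1454.
Quantity traded falls to 1454. At q = 1454 the demand price is (13128 - 1454)/8 = 1459.25 and the supply price is (6472 + 1454)/6 = 1321.
Deadweight loss = ½ · (1459.25 - 1321) · (1928 - 1454) = ½ · 138.25 · 474 = 32765.25.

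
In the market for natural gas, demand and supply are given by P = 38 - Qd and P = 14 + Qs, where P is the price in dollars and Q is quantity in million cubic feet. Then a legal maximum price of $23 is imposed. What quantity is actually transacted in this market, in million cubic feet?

Rearranging demand gives Qd = 38 - P; rearranging supply gives Qs = P - 14. In a free market, 38 - P = P - 14 gives the equilibrium P* = 26, Q* = 12.
Because the ceiling (23) lies below the market-clearing price, it is binding.
At P = 23: Qd = 38 - 23 = 15 and Qs = 23 - 14 = 9.
The quantity actually transacted is the short side, supply: 9.

9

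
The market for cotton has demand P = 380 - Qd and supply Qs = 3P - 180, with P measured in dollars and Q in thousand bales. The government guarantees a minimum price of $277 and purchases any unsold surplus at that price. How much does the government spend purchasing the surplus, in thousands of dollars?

Rearranging demand gives Qd = 380 - P. Equilibrium: 380 - P = 3P - 180, so 560 = 4P and P* = 140, Q* = 240.
Because the floor (277) lies above the market-clearing price, it is binding.
At P = 277: Qd = 380 - 277 = 103 and Qs = 3·277 - 180 = 651.
Surplus = Qs - Qd = 548.
Government expenditure = surplus × support price = 548 × 277 = 151796.

151796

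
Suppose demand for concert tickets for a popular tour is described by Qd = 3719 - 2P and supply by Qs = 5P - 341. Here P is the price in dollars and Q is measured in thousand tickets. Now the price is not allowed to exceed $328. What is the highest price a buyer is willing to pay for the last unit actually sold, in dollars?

In a free market, 3719 - 2P = 5P - 341 gives the equilibrium P* = 580, Q* = 2559.
Because the ceiling (328) lies below the market-clearing price, it is binding.
At P = 328: Qd = 3719 - 2·328 = 3063 and Qs = 5·328 - 341 = 1299.
Only 1299 units reach the market. On the demand curve, the marginal buyer's willingness to pay at Q = 1299 is (3719 - 1299)/2 = 1210.

1210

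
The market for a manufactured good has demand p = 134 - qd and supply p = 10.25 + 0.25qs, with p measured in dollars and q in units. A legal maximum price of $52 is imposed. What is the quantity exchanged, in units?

Rearranging demand gives qd = 134 - p; rearranging supply gives qs = 4p - 41. In a free market, 134 - p = 4p - 41 gives the equilibrium p* = 35, q* = 99.
Since 52 is above p* = 35, the ceiling does not bind and the free-market outcome prevails.

99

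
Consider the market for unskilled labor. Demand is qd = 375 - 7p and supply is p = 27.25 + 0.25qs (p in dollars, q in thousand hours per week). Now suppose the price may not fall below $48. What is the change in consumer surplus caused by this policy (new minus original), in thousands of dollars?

-212

Rearranging supply gives qs = 4p - 109. Without the control the market clears where 375 - 7p = 4p - 109, i.e. p* = 44 and q* = 67.
The floor of 48 is above the equilibrium price 44, so it binds.
At p = 48: qd = 375 - 7·48 = 39 and qs = 4·48 - 109 = 83.
Consumer surplus without the control is ½ · (375/7 - 44) · 67 = 4489/14.
With the floor, consumers buy 39 units at 48, so CS = ½ · (375/7 - 48) · 39 = 1521/14.
Change in consumer surplus = 1521/14 - 4489/14 = -212.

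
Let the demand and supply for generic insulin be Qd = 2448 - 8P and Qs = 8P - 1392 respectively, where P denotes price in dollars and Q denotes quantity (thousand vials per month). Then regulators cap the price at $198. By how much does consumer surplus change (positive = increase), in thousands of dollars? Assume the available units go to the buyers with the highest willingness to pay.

Setting quantity demanded equal to quantity supplied, 2448 - 8P = 8P - 1392, gives P* = 240 and Q* = 528.
Since 198 < 240, the ceiling is binding.
At P = 198: Qd = 2448 - 8·198 = 864 and Qs = 8·198 - 1392 = 192.
Consumer surplus without the control is ½ · (306 - 240) · 528 = 17424.
With the ceiling, 192 units are sold at 198 (assume they go to the highest-value buyers). The demand price at Q = 192 is 282, so CS = ½ · [(306 - 198) + (282 - 198)] · 192 = 18432.
Change in consumer surplus = 18432 - 17424 = 1008.

1008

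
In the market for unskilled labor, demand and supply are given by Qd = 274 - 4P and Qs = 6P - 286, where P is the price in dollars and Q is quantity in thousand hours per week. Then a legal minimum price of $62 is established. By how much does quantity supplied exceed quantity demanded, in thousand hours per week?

Setting quantity demanded equal to quantity supplied, 274 - 4P = 6P - 286, gives P* = 56 and Q* = 50.
Because the floor (62) lies above the market-clearing price, it is binding.
At P = 62: Qd = 274 - 4·62 = 26 and Qs = 6·62 - 286 = 86.
Surplus = Qs - Qd = 86 - 26 = 60.

60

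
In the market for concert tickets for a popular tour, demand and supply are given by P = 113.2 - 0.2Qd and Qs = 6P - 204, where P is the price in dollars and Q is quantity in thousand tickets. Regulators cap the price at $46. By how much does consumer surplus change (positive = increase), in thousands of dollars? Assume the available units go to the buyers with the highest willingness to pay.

-345.6

Rearranging demand gives Qd = 566 - 5P. In a free market, 566 - 5P = 6P - 204 gives the equilibrium P* = 70, Q* = 216.
The ceiling of 46 is below the equilibrium price 70, so it binds.
At P = 46: Qd = 566 - 5·46 = 336 and Qs = 6·46 - 204 = 72.
Consumer surplus without the control is ½ · (113.2 - 70) · 216 = 4665.6.
With the ceiling, 72 units are sold at 46 (assume they go to the highest-value buyers). The demand price at Q = 72 is 98.8, so CS = ½ · [(113.2 - 46) + (98.8 - 46)] · 72 = 4320.
Change in consumer surplus = 4320 - 4665.6 = -345.6.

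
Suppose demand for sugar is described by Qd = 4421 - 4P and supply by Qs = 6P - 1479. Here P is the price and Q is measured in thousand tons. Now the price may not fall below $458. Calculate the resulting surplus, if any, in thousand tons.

0

Equilibrium: 4421 - 4P = 6P - 1479, so 5900 = 10P and P* = 590, Q* = 2061.
The floor of 458 is below the equilibrium price 590, so it is not binding; the market clears at P* = 590, Q* = 2061.
Since the control does not bind, there is no surplus.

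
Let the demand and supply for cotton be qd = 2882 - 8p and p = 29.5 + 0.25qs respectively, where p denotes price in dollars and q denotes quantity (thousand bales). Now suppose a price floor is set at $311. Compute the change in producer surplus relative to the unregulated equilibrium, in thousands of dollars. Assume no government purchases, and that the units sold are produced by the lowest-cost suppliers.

-5734

Rearranging supply gives qs = 4p - 118. Equilibrium: 2882 - 8p = 4p - 118, so 3000 = 12p and p* = 250, q* = 882.
Because the floor (311) lies above the market-clearing price, it is binding.
At p = 311: qd = 2882 - 8·311 = 394 and qs = 4·311 - 118 = 1126.
Producer surplus without the control is ½ · (250 - 29.5) · 882 = 97240.5.
With the floor, 394 units are sold at 311. The supply price at q = 394 is 128, so PS = ½ · [(311 - 29.5) + (311 - 128)] · 394 = 91506.5.
Change in producer surplus = 91506.5 - 97240.5 = -5734.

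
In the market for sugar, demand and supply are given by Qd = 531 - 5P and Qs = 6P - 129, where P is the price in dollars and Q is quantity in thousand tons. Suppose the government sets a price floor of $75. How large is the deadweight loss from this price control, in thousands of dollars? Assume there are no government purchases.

Equilibrium: 531 - 5P = 6P - 129, so 660 = 11P and P* = 60, Q* = 231.
The floor of 75 is above the equilibrium price 60, so it binds.
At P = 75: Qd = 531 - 5·75 = 156 and Qs = 6·75 - 129 = 321.
Quantity traded falls to 156. At Q = 156 the demand price is (531 - 156)/5 = 75 and the supply price is (129 + 156)/6 = 47.5.
Deadweight loss = ½ · (75 - 47.5) · (231 - 156) = ½ · 27.5 · 75 = 1031.25.

1031.25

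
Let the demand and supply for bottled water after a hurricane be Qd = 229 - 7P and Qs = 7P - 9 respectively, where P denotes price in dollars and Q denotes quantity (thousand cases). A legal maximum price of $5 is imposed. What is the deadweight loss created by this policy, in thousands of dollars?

Equilibrium: 229 - 7P = 7P - 9, so 238 = 14P and P* = 17, Q* = 110.
The ceiling of 5 is below the equilibrium price 17, so it binds.
At P = 5: Qd = 229 - 7·5 = 194 and Qs = 7·5 - 9 = 26.
Quantity traded falls to 26. At Q = 26 the demand price is (229 - 26)/7 = 29 and the supply price is (9 + 26)/7 = 5.
Deadweight loss = ½ · (29 - 5) · (110 - 26) = ½ · 24 · 84 = 1008.

1008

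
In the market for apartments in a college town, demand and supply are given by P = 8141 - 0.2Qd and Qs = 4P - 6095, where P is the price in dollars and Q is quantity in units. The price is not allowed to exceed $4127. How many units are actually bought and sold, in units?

Rearranging demand gives Qd = 40705 - 5P. Setting quantity demanded equal to quantity supplied, 40705 - 5P = 4P - 6095, gives P* = 5200 and Q* = 14705.
Because the ceiling (4127) lies below the market-clearing price, it is binding.
At P = 4127: Qd = 40705 - 5·4127 = 20070 and Qs = 4·4127 - 6095 = 10413.
The quantity actually transacted is the short side, supply: 10413.

10413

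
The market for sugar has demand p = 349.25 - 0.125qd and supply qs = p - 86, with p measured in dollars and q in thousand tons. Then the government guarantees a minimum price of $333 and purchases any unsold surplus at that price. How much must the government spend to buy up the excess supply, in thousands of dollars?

Rearranging demand gives qd = 2794 - 8p. Equilibrium: 2794 - 8p = p - 86, so 2880 = 9p and p* = 320, q* = 234.
The floor of 333 is above the equilibrium price 320, so it binds.
At p = 333: qd = 2794 - 8·333 = 130 and qs = 333 - 86 = 247.
Surplus = qs - qd = 117.
Government expenditure = surplus × support price = 117 × 333 = 38961.

38961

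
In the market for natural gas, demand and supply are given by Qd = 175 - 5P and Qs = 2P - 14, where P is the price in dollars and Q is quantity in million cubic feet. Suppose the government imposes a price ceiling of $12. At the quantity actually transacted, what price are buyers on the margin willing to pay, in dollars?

33

Equilibrium: 175 - 5P = 2P - 14, so 189 = 7P and P* = 27, Q* = 40.
Because the ceiling (12) lies below the market-clearing price, it is binding.
At P = 12: Qd = 175 - 5·12 = 115 and Qs = 2·12 - 14 = 10.
Only 10 units reach the market. On the demand curve, the marginal buyer's willingness to pay at Q = 10 is (175 - 10)/5 = 33.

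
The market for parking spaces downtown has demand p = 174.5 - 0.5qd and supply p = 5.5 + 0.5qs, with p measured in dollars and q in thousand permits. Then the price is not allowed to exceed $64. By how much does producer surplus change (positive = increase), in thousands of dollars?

Rearranging demand gives qd = 349 - 2p; rearranging supply gives qs = 2p - 11. Equilibrium: 349 - 2p = 2p - 11, so 360 = 4p and p* = 90, q* = 169.
The ceiling of 64 is below the equilibrium price 90, so it binds.
At p = 64: qd = 349 - 2·64 = 221 and qs = 2·64 - 11 = 117.
Producer surplus without the control is ½ · (90 - 5.5) · 169 = 7140.25.
With the ceiling, producers sell 117 units at 64, so PS = ½ · (64 - 5.5) · 117 = 3422.25.
Change in producer surplus = 3422.25 - 7140.25 = -3718.

-3718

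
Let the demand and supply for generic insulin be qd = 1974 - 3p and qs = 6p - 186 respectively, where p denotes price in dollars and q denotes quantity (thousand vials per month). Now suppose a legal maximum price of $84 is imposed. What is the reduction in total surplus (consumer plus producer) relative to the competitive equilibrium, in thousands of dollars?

219024

Setting quantity demanded equal to quantity supplied, 1974 - 3p = 6p - 186, gives p* = 240 and q* = 1254.
Since 84 < 240, the ceiling is binding.
At p = 84: qd = 1974 - 3·84 = 1722 and qs = 6·84 - 186 = 318.
Quantity traded falls to 318. At q = 318 the demand price is (1974 - 318)/3 = 552 and the supply price is (186 + 318)/6 = 84.
Deadweight loss = ½ · (552 - 84) · (1254 - 318) = ½ · 468 · 936 = 219024.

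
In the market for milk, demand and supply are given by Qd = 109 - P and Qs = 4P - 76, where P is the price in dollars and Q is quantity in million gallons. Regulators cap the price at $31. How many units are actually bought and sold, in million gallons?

Setting quantity demanded equal to quantity supplied, 109 - P = 4P - 76, gives P* = 37 and Q* = 72.
Since 31 < 37, the ceiling is binding.
At P = 31: Qd = 109 - 31 = 78 and Qs = 4·31 - 76 = 48.
The quantity actually transacted is the short side, supply: 48.

48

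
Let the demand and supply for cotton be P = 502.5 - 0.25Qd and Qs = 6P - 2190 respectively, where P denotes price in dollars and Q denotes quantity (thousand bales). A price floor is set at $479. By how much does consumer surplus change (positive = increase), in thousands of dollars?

Rearranging demand gives Qd = 2010 - 4P. Equilibrium: 2010 - 4P = 6P - 2190, so 4200 = 10P and P* = 420, Q* = 330.
The floor of 479 is above the equilibrium price 420, so it binds.
At P = 479: Qd = 2010 - 4·479 = 94 and Qs = 6·479 - 2190 = 684.
Consumer surplus without the control is ½ · (502.5 - 420) · 330 = 13612.5.
With the floor, consumers buy 94 units at 479, so CS = ½ · (502.5 - 479) · 94 = 1104.5.
Change in consumer surplus = 1104.5 - 13612.5 = -12508.

-12508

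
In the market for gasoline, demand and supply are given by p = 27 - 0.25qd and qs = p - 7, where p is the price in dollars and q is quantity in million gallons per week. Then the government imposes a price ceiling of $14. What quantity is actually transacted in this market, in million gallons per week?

Rearranging demand gives qd = 108 - 4p. Equilibrium: 108 - 4p = p - 7, so 115 = 5p and p* = 23, q* = 16.
Because the ceiling (14) lies below the market-clearing price, it is binding.
At p = 14: qd = 108 - 4·14 = 52 and qs = 14 - 7 = 7.
The quantity actually transacted is the short side, supply: 7.

7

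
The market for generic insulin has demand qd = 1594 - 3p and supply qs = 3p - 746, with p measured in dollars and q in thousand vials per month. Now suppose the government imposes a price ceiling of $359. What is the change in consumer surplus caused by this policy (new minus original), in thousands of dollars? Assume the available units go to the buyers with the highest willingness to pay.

8819.5

Setting quantity demanded equal to quantity supplied, 1594 - 3p = 3p - 746, gives p* = 390 and q* = 424.
Since 359 < 390, the ceiling is binding.
At p = 359: qd = 1594 - 3·359 = 517 and qs = 3·359 - 746 = 331.
Consumer surplus without the control is ½ · (1594/3 - 390) · 424 = 89888/3.
With the ceiling, 331 units are sold at 359 (assume they go to the highest-value buyers). The demand price at q = 331 is 421, so CS = ½ · [(1594/3 - 359) + (421 - 359)] · 331 = 232693/6.
Change in consumer surplus = 232693/6 - 89888/3 = 8819.5.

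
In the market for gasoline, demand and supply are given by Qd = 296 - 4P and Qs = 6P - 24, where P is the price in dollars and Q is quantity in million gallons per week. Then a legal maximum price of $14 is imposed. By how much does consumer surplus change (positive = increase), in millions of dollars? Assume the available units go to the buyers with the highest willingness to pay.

Equilibrium: 296 - 4P = 6P - 24, so 320 = 10P and P* = 32, Q* = 168.
Because the ceiling (14) lies below the market-clearing price, it is binding.
At P = 14: Qd = 296 - 4·14 = 240 and Qs = 6·14 - 24 = 60.
Consumer surplus without the control is ½ · (74 - 32) · 168 = 3528.
With the ceiling, 60 units are sold at 14 (assume they go to the highest-value buyers). The demand price at Q = 60 is 59, so CS = ½ · [(74 - 14) + (59 - 14)] · 60 = 3150.
Change in consumer surplus = 3150 - 3528 = -378.

-378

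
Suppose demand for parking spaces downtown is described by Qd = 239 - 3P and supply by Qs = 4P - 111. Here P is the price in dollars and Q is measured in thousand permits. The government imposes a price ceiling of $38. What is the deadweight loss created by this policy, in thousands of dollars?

672

Equilibrium: 239 - 3P = 4P - 111, so 350 = 7P and P* = 50, Q* = 89.
The ceiling of 38 is below the equilibrium price 50, so it binds.
At P = 38: Qd = 239 - 3·38 = 125 and Qs = 4·38 - 111 = 41.
Quantity traded falls to 41. At Q = 41 the demand price is (239 - 41)/3 = 66 and the supply price is (111 + 41)/4 = 38.
Deadweight loss = ½ · (66 - 38) · (89 - 41) = ½ · 28 · 48 = 672.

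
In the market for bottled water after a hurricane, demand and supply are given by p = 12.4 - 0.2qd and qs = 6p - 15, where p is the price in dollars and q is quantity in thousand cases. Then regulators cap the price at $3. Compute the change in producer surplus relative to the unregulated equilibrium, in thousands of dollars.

-60

Rearranging demand gives qd = 62 - 5p. Setting quantity demanded equal to quantity supplied, 62 - 5p = 6p - 15, gives p* = 7 and q* = 27.
The ceiling of 3 is below the equilibrium price 7, so it binds.
At p = 3: qd = 62 - 5·3 = 47 and qs = 6·3 - 15 = 3.
Producer surplus without the control is ½ · (7 - 2.5) · 27 = 60.75.
With the ceiling, producers sell 3 units at 3, so PS = ½ · (3 - 2.5) · 3 = 0.75.
Change in producer surplus = 0.75 - 60.75 = -60.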